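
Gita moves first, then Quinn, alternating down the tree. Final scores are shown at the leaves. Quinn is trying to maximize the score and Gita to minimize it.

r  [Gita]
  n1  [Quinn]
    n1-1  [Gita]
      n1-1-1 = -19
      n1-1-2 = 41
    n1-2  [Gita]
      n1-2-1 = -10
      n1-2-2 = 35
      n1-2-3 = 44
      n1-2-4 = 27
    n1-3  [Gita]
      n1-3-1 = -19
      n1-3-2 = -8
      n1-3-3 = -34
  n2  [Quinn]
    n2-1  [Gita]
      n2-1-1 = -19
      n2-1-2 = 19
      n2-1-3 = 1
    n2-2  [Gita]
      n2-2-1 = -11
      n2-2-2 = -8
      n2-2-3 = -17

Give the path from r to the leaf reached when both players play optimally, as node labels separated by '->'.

n1-1 (Gita): min(-19, 41) = -19
n1-2 (Gita): min(-10, 35, 44, 27) = -10
n1-3 (Gita): min(-19, -8, -34) = -34
n1 (Quinn): max(-19, -10, -34) = -10
n2-1 (Gita): min(-19, 19, 1) = -19
n2-2 (Gita): min(-11, -8, -17) = -17
n2 (Quinn): max(-19, -17) = -17
r (Gita): min(-10, -17) = -17
At r, Gita picks n2 (lowest: -17).
At n2, Quinn picks n2-2 (highest: -17).
At n2-2, Gita picks n2-2-3 (lowest: -17).
Terminal value -17.

r -> n2 -> n2-2 -> n2-2-3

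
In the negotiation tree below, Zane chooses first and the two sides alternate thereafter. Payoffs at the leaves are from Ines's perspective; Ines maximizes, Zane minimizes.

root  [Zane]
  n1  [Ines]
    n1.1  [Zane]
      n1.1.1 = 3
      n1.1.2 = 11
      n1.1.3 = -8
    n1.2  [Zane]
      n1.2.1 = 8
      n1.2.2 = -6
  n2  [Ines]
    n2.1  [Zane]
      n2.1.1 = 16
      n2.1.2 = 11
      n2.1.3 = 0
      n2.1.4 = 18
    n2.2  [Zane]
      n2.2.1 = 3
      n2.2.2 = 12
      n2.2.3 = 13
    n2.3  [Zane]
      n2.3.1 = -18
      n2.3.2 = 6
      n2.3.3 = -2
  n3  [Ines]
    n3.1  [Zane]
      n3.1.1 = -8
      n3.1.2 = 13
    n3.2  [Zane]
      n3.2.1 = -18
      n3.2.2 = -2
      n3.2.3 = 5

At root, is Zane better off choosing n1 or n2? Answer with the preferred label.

n1.1 (Zane): min(3, 11, -8) = -8
n1.2 (Zane): min(8, -6) = -6
n1 (Ines): max(-8, -6) = -6
n2.1 (Zane): min(16, 11, 0, 18) = 0
n2.2 (Zane): min(3, 12, 13) = 3
n2.3 (Zane): min(-18, 6, -2) = -18
n2 (Ines): max(0, 3, -18) = 3
Zane prefers the lower value; n1=-6, n2=3. n1 is better since -6 < 3.

n1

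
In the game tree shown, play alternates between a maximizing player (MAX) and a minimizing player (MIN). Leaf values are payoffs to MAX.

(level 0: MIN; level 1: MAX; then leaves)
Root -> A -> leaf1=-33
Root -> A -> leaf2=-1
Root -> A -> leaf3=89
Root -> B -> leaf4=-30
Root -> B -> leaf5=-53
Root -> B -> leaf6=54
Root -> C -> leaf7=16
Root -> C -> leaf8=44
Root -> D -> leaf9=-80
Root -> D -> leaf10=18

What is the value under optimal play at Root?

A (MAX): max(-33, -1, 89) = 89
B (MAX): max(-30, -53, 54) = 54
C (MAX): max(16, 44) = 44
D (MAX): max(-80, 18) = 18
Root (MIN): min(89, 54, 44, 18) = 18

18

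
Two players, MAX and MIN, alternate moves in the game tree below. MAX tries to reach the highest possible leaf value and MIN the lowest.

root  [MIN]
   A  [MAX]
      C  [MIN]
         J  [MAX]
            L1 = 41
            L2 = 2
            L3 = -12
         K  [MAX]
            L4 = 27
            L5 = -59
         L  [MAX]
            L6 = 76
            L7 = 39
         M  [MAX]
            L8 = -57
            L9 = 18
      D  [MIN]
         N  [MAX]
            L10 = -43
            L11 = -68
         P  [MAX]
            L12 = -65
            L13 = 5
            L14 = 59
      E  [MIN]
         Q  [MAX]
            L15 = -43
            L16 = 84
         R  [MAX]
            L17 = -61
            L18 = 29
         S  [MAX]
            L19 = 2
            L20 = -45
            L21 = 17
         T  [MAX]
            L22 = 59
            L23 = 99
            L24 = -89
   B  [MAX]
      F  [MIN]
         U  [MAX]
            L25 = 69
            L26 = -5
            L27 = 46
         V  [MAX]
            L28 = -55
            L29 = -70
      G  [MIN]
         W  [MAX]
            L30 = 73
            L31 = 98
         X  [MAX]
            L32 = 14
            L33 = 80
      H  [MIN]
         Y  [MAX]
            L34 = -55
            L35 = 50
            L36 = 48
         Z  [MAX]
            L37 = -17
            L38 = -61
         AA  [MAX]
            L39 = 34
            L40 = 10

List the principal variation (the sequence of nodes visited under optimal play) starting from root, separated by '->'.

J (MAX): max(41, 2, -12) = 41
K (MAX): max(27, -59) = 27
L (MAX): max(76, 39) = 76
M (MAX): max(-57, 18) = 18
C (MIN): min(41, 27, 76, 18) = 18
N (MAX): max(-43, -68) = -43
P (MAX): max(-65, 5, 59) = 59
D (MIN): min(-43, 59) = -43
Q (MAX): max(-43, 84) = 84
R (MAX): max(-61, 29) = 29
S (MAX): max(2, -45, 17) = 17
T (MAX): max(59, 99, -89) = 99
E (MIN): min(84, 29, 17, 99) = 17
A (MAX): max(18, -43, 17) = 18
U (MAX): max(69, -5, 46) = 69
V (MAX): max(-55, -70) = -55
F (MIN): min(69, -55) = -55
W (MAX): max(73, 98) = 98
X (MAX): max(14, 80) = 80
G (MIN): min(98, 80) = 80
Y (MAX): max(-55, 50, 48) = 50
Z (MAX): max(-17, -61) = -17
AA (MAX): max(34, 10) = 34
H (MIN): min(50, -17, 34) = -17
B (MAX): max(-55, 80, -17) = 80
root (MIN): min(18, 80) = 18
At root, MIN picks A (lowest: 18).
At A, MAX picks C (highest: 18).
At C, MIN picks M (lowest: 18).
At M, MAX picks L9 (highest: 18).
Terminal value 18.

root -> A -> C -> M -> L9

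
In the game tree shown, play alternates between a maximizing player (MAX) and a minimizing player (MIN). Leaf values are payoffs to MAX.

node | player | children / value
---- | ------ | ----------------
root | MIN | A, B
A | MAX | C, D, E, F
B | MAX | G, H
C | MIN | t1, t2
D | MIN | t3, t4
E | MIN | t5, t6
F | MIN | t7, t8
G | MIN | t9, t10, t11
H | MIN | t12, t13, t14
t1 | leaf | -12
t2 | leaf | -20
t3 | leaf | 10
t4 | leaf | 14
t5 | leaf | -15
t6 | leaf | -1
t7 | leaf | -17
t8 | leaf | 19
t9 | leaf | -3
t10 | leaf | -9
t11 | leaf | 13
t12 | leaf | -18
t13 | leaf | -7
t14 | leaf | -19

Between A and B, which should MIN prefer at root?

B

C (MIN): min(-12, -20) = -20
D (MIN): min(10, 14) = 10
E (MIN): min(-15, -1) = -15
F (MIN): min(-17, 19) = -17
A (MAX): max(-20, 10, -15, -17) = 10
G (MIN): min(-3, -9, 13) = -9
H (MIN): min(-18, -7, -19) = -19
B (MAX): max(-9, -19) = -9
MIN prefers the lower value; A=10, B=-9. B is better since -9 < 10.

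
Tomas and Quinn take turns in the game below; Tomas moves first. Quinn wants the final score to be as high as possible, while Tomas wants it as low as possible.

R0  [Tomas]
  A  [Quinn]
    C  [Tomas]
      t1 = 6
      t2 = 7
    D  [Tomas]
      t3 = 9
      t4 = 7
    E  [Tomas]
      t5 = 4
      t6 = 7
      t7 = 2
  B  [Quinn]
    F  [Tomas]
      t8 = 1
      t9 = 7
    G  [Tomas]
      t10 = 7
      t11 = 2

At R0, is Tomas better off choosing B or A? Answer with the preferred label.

F (Tomas): min(1, 7) = 1
G (Tomas): min(7, 2) = 2
B (Quinn): max(1, 2) = 2
C (Tomas): min(6, 7) = 6
D (Tomas): min(9, 7) = 7
E (Tomas): min(4, 7, 2) = 2
A (Quinn): max(6, 7, 2) = 7
Tomas prefers the lower value; B=2, A=7. B is better since 2 < 7.

B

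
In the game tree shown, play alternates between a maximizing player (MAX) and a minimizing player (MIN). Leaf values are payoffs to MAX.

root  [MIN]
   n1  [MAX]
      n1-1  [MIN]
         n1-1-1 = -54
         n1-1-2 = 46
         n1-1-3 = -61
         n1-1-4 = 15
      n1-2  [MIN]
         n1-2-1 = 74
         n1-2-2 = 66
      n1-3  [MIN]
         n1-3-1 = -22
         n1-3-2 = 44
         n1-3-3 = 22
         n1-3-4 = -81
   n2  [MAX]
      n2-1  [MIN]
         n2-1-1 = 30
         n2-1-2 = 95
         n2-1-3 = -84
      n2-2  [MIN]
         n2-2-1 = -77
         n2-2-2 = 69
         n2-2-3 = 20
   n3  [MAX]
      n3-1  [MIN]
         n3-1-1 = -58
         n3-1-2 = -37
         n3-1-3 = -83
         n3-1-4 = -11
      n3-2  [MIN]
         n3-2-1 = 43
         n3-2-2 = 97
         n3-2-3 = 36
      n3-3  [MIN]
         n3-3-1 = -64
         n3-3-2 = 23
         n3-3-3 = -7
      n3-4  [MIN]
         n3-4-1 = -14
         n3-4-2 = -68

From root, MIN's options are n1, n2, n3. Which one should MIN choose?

n2

n1-1 (MIN): min(-54, 46, -61, 15) = -61
n1-2 (MIN): min(74, 66) = 66
n1-3 (MIN): min(-22, 44, 22, -81) = -81
n1 (MAX): max(-61, 66, -81) = 66
n2-1 (MIN): min(30, 95, -84) = -84
n2-2 (MIN): min(-77, 69, 20) = -77
n2 (MAX): max(-84, -77) = -77
n3-1 (MIN): min(-58, -37, -83, -11) = -83
n3-2 (MIN): min(43, 97, 36) = 36
n3-3 (MIN): min(-64, 23, -7) = -64
n3-4 (MIN): min(-14, -68) = -68
n3 (MAX): max(-83, 36, -64, -68) = 36
root (MIN): min(66, -77, 36) = -77
MIN at root wants the lowest of {n1=66, n2=-77, n3=36}, so chooses n2.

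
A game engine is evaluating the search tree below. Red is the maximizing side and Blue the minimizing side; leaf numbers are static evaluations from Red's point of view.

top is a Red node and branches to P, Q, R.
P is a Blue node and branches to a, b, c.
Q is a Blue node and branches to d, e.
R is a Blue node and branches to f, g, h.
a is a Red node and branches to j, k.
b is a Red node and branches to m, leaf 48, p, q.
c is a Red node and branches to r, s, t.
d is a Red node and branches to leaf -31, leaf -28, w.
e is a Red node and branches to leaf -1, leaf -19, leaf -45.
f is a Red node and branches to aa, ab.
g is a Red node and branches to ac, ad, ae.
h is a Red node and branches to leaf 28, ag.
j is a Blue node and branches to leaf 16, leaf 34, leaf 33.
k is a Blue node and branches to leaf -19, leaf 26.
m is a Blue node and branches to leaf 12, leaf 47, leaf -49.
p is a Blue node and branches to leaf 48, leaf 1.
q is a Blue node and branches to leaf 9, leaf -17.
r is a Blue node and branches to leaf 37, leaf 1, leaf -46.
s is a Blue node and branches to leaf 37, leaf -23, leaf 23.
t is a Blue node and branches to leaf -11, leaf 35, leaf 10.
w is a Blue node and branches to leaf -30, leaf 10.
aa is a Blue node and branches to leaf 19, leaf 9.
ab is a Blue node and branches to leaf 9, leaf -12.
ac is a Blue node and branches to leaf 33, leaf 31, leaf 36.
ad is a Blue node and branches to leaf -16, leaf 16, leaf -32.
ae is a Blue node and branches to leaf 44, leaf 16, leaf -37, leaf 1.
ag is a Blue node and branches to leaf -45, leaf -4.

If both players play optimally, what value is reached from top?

j (Blue): min(16, 34, 33) = 16
k (Blue): min(-19, 26) = -19
a (Red): max(16, -19) = 16
m (Blue): min(12, 47, -49) = -49
p (Blue): min(48, 1) = 1
q (Blue): min(9, -17) = -17
b (Red): max(-49, 48, 1, -17) = 48
r (Blue): min(37, 1, -46) = -46
s (Blue): min(37, -23, 23) = -23
t (Blue): min(-11, 35, 10) = -11
c (Red): max(-46, -23, -11) = -11
P (Blue): min(16, 48, -11) = -11
w (Blue): min(-30, 10) = -30
d (Red): max(-31, -28, -30) = -28
e (Red): max(-1, -19, -45) = -1
Q (Blue): min(-28, -1) = -28
aa (Blue): min(19, 9) = 9
ab (Blue): min(9, -12) = -12
f (Red): max(9, -12) = 9
ac (Blue): min(33, 31, 36) = 31
ad (Blue): min(-16, 16, -32) = -32
ae (Blue): min(44, 16, -37, 1) = -37
g (Red): max(31, -32, -37) = 31
ag (Blue): min(-45, -4) = -45
h (Red): max(28, -45) = 28
R (Blue): min(9, 31, 28) = 9
top (Red): max(-11, -28, 9) = 9

9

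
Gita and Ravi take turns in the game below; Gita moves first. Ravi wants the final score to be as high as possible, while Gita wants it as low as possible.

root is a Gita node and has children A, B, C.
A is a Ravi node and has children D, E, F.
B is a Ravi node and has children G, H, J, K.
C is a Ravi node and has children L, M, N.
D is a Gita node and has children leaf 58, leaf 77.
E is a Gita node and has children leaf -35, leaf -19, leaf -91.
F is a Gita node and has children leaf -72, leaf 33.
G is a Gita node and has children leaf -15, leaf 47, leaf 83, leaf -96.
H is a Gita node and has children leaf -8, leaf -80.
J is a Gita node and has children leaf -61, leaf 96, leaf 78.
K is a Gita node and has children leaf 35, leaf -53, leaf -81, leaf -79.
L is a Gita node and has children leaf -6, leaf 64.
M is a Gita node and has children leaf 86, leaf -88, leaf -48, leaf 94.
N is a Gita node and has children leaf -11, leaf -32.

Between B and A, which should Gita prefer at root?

G (Gita): min(-15, 47, 83, -96) = -96
H (Gita): min(-8, -80) = -80
J (Gita): min(-61, 96, 78) = -61
K (Gita): min(35, -53, -81, -79) = -81
B (Ravi): max(-96, -80, -61, -81) = -61
D (Gita): min(58, 77) = 58
E (Gita): min(-35, -19, -91) = -91
F (Gita): min(-72, 33) = -72
A (Ravi): max(58, -91, -72) = 58
Gita prefers the lower value; B=-61, A=58. B is better since -61 < 58.

B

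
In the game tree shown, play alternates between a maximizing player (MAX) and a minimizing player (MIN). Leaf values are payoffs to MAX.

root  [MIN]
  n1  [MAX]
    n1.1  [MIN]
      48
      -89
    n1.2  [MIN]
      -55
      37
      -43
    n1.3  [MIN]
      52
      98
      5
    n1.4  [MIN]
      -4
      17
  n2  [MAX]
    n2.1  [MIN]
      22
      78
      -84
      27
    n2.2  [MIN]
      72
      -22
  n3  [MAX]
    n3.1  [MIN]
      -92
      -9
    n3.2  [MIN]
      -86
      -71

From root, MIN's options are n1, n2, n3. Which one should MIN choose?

n3

n1.1 (MIN): min(48, -89) = -89
n1.2 (MIN): min(-55, 37, -43) = -55
n1.3 (MIN): min(52, 98, 5) = 5
n1.4 (MIN): min(-4, 17) = -4
n1 (MAX): max(-89, -55, 5, -4) = 5
n2.1 (MIN): min(22, 78, -84, 27) = -84
n2.2 (MIN): min(72, -22) = -22
n2 (MAX): max(-84, -22) = -22
n3.1 (MIN): min(-92, -9) = -92
n3.2 (MIN): min(-86, -71) = -86
n3 (MAX): max(-92, -86) = -86
root (MIN): min(5, -22, -86) = -86
MIN at root wants the lowest of {n1=5, n2=-22, n3=-86}, so chooses n3.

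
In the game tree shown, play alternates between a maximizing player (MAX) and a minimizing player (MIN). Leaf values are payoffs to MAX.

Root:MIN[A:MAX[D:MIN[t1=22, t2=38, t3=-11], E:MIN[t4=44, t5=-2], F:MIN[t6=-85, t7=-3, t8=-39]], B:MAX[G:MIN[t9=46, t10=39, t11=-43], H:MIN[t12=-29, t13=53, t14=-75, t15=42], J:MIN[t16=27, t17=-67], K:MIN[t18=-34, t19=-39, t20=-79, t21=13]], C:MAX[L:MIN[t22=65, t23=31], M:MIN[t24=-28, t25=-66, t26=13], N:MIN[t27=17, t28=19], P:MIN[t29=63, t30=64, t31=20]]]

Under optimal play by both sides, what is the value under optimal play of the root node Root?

D (MIN): min(22, 38, -11) = -11
E (MIN): min(44, -2) = -2
F (MIN): min(-85, -3, -39) = -85
A (MAX): max(-11, -2, -85) = -2
G (MIN): min(46, 39, -43) = -43
H (MIN): min(-29, 53, -75, 42) = -75
J (MIN): min(27, -67) = -67
K (MIN): min(-34, -39, -79, 13) = -79
B (MAX): max(-43, -75, -67, -79) = -43
L (MIN): min(65, 31) = 31
M (MIN): min(-28, -66, 13) = -66
N (MIN): min(17, 19) = 17
P (MIN): min(63, 64, 20) = 20
C (MAX): max(31, -66, 17, 20) = 31
Root (MIN): min(-2, -43, 31) = -43

-43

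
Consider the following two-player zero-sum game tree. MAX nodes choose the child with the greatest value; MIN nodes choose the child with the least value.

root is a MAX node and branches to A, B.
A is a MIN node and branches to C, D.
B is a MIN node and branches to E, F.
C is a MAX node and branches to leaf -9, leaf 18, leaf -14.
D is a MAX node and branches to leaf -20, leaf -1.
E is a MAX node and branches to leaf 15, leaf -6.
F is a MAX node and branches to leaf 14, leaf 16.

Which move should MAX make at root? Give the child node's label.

B

C (MAX): max(-9, 18, -14) = 18
D (MAX): max(-20, -1) = -1
A (MIN): min(18, -1) = -1
E (MAX): max(15, -6) = 15
F (MAX): max(14, 16) = 16
B (MIN): min(15, 16) = 15
root (MAX): max(-1, 15) = 15
MAX at root wants the highest of {A=-1, B=15}, so chooses B.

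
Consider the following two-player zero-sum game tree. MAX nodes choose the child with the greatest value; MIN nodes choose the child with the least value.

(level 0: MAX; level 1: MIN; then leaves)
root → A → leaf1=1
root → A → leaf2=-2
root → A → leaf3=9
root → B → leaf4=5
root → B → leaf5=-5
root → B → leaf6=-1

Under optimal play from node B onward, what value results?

-5

B (MIN): min(5, -5, -1) = -5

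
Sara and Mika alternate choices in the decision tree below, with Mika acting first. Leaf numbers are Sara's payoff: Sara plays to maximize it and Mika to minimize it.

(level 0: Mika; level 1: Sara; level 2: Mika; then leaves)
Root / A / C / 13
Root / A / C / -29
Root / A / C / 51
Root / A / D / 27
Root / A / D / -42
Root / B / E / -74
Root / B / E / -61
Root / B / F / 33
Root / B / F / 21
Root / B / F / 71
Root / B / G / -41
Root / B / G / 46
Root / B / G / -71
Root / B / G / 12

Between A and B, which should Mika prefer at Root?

C (Mika): min(13, -29, 51) = -29
D (Mika): min(27, -42) = -42
A (Sara): max(-29, -42) = -29
E (Mika): min(-74, -61) = -74
F (Mika): min(33, 21, 71) = 21
G (Mika): min(-41, 46, -71, 12) = -71
B (Sara): max(-74, 21, -71) = 21
Mika prefers the lower value; A=-29, B=21. A is better since -29 < 21.

A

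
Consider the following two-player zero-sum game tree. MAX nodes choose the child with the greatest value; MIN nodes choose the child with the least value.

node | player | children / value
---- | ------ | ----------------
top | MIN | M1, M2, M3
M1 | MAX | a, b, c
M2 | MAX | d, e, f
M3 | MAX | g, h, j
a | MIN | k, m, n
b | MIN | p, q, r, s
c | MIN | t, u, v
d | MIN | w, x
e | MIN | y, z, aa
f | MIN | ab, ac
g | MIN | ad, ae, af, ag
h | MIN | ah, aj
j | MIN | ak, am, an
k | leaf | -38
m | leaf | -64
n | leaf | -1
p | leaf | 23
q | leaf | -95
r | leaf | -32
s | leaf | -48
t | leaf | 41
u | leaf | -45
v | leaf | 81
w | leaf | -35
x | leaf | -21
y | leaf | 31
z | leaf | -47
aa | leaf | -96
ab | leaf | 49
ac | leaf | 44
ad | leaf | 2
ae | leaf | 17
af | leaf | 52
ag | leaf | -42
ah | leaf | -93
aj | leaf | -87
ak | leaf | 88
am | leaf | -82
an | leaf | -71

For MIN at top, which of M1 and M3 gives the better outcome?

M1

a (MIN): min(-38, -64, -1) = -64
b (MIN): min(23, -95, -32, -48) = -95
c (MIN): min(41, -45, 81) = -45
M1 (MAX): max(-64, -95, -45) = -45
g (MIN): min(2, 17, 52, -42) = -42
h (MIN): min(-93, -87) = -93
j (MIN): min(88, -82, -71) = -82
M3 (MAX): max(-42, -93, -82) = -42
MIN prefers the lower value; M1=-45, M3=-42. M1 is better since -45 < -42.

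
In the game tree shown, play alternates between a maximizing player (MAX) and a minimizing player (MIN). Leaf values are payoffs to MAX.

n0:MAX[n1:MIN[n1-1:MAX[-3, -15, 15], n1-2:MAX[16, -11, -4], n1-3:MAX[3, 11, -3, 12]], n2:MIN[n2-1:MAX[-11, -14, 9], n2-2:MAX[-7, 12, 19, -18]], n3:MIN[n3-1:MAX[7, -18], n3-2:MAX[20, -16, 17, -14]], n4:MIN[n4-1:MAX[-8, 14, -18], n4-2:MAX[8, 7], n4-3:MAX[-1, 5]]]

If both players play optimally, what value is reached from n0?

n1-1 (MAX): max(-3, -15, 15) = 15
n1-2 (MAX): max(16, -11, -4) = 16
n1-3 (MAX): max(3, 11, -3, 12) = 12
n1 (MIN): min(15, 16, 12) = 12
n2-1 (MAX): max(-11, -14, 9) = 9
n2-2 (MAX): max(-7, 12, 19, -18) = 19
n2 (MIN): min(9, 19) = 9
n3-1 (MAX): max(7, -18) = 7
n3-2 (MAX): max(20, -16, 17, -14) = 20
n3 (MIN): min(7, 20) = 7
n4-1 (MAX): max(-8, 14, -18) = 14
n4-2 (MAX): max(8, 7) = 8
n4-3 (MAX): max(-1, 5) = 5
n4 (MIN): min(14, 8, 5) = 5
n0 (MAX): max(12, 9, 7, 5) = 12

12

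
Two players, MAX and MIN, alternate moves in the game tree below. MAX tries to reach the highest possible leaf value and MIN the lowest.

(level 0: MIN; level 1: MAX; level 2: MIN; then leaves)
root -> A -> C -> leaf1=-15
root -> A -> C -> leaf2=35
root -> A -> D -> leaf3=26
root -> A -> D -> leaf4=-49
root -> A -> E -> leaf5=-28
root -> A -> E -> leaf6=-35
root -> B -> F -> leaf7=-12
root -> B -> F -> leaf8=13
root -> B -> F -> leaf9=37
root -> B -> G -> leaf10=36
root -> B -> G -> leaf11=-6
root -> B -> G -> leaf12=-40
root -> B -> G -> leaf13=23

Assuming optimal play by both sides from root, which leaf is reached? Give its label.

leaf1

C (MIN): min(-15, 35) = -15
D (MIN): min(26, -49) = -49
E (MIN): min(-28, -35) = -35
A (MAX): max(-15, -49, -35) = -15
F (MIN): min(-12, 13, 37) = -12
G (MIN): min(36, -6, -40, 23) = -40
B (MAX): max(-12, -40) = -12
root (MIN): min(-15, -12) = -15
At root, MIN picks A (lowest: -15).
At A, MAX picks C (highest: -15).
At C, MIN picks leaf1 (lowest: -15).
Terminal value -15.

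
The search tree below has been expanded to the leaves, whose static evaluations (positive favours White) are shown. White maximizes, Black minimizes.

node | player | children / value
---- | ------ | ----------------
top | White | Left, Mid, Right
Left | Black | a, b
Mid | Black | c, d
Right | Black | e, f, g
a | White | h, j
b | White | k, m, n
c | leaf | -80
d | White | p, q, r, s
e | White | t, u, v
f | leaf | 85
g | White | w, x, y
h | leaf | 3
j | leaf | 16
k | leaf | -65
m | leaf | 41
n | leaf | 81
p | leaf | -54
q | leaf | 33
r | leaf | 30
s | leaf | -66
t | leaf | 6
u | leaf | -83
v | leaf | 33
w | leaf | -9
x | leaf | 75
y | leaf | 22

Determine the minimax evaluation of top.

a (White): max(3, 16) = 16
b (White): max(-65, 41, 81) = 81
Left (Black): min(16, 81) = 16
d (White): max(-54, 33, 30, -66) = 33
Mid (Black): min(-80, 33) = -80
e (White): max(6, -83, 33) = 33
g (White): max(-9, 75, 22) = 75
Right (Black): min(33, 85, 75) = 33
top (White): max(16, -80, 33) = 33

33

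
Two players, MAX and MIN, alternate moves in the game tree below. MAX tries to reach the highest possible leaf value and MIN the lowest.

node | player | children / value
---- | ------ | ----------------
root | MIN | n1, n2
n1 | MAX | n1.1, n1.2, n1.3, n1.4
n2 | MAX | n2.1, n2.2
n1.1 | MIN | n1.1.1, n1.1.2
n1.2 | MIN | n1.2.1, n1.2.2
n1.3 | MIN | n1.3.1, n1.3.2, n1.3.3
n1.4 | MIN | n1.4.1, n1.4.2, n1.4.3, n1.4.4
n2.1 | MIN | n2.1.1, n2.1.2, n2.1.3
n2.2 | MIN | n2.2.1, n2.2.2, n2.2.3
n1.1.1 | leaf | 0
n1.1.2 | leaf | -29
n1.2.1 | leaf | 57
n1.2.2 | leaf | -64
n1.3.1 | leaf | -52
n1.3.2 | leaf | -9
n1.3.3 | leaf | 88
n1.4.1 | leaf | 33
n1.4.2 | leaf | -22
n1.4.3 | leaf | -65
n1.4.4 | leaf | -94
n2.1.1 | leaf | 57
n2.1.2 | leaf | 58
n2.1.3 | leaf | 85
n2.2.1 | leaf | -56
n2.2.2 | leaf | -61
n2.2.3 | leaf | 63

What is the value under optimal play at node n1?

n1.1 (MIN): min(0, -29) = -29
n1.2 (MIN): min(57, -64) = -64
n1.3 (MIN): min(-52, -9, 88) = -52
n1.4 (MIN): min(33, -22, -65, -94) = -94
n1 (MAX): max(-29, -64, -52, -94) = -29

-29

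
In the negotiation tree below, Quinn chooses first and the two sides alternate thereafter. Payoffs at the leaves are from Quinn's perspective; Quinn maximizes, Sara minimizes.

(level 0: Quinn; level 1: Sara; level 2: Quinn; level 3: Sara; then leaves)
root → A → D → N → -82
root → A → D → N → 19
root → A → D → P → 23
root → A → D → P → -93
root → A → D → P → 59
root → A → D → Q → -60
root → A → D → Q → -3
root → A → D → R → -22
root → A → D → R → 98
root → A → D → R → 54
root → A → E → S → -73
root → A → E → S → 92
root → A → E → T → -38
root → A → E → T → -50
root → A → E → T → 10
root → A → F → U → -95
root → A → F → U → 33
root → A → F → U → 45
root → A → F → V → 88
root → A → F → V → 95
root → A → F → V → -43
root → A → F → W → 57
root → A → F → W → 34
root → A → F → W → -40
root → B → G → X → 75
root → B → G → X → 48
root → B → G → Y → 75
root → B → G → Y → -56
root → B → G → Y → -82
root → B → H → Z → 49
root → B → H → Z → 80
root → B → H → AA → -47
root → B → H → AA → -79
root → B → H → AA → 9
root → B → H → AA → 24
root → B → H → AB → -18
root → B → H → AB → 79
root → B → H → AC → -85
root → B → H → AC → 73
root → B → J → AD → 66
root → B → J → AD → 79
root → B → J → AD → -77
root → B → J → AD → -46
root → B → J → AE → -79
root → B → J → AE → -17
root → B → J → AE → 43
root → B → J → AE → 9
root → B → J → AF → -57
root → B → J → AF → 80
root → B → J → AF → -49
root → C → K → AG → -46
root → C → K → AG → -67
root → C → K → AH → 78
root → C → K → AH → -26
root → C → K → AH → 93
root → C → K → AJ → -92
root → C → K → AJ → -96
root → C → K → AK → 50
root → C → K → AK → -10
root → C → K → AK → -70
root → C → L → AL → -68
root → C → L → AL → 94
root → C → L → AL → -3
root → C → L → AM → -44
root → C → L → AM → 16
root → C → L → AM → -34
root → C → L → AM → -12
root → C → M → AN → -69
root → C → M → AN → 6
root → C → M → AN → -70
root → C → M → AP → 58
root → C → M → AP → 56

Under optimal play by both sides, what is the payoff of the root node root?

-44

N (Sara): min(-82, 19) = -82
P (Sara): min(23, -93, 59) = -93
Q (Sara): min(-60, -3) = -60
R (Sara): min(-22, 98, 54) = -22
D (Quinn): max(-82, -93, -60, -22) = -22
S (Sara): min(-73, 92) = -73
T (Sara): min(-38, -50, 10) = -50
E (Quinn): max(-73, -50) = -50
U (Sara): min(-95, 33, 45) = -95
V (Sara): min(88, 95, -43) = -43
W (Sara): min(57, 34, -40) = -40
F (Quinn): max(-95, -43, -40) = -40
A (Sara): min(-22, -50, -40) = -50
X (Sara): min(75, 48) = 48
Y (Sara): min(75, -56, -82) = -82
G (Quinn): max(48, -82) = 48
Z (Sara): min(49, 80) = 49
AA (Sara): min(-47, -79, 9, 24) = -79
AB (Sara): min(-18, 79) = -18
AC (Sara): min(-85, 73) = -85
H (Quinn): max(49, -79, -18, -85) = 49
AD (Sara): min(66, 79, -77, -46) = -77
AE (Sara): min(-79, -17, 43, 9) = -79
AF (Sara): min(-57, 80, -49) = -57
J (Quinn): max(-77, -79, -57) = -57
B (Sara): min(48, 49, -57) = -57
AG (Sara): min(-46, -67) = -67
AH (Sara): min(78, -26, 93) = -26
AJ (Sara): min(-92, -96) = -96
AK (Sara): min(50, -10, -70) = -70
K (Quinn): max(-67, -26, -96, -70) = -26
AL (Sara): min(-68, 94, -3) = -68
AM (Sara): min(-44, 16, -34, -12) = -44
L (Quinn): max(-68, -44) = -44
AN (Sara): min(-69, 6, -70) = -70
AP (Sara): min(58, 56) = 56
M (Quinn): max(-70, 56) = 56
C (Sara): min(-26, -44, 56) = -44
root (Quinn): max(-50, -57, -44) = -44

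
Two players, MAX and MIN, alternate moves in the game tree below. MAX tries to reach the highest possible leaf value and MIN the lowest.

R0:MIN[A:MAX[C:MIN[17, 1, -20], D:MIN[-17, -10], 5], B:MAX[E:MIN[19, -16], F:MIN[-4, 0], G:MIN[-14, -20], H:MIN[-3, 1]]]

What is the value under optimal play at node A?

5

C (MIN): min(17, 1, -20) = -20
D (MIN): min(-17, -10) = -17
A (MAX): max(-20, -17, 5) = 5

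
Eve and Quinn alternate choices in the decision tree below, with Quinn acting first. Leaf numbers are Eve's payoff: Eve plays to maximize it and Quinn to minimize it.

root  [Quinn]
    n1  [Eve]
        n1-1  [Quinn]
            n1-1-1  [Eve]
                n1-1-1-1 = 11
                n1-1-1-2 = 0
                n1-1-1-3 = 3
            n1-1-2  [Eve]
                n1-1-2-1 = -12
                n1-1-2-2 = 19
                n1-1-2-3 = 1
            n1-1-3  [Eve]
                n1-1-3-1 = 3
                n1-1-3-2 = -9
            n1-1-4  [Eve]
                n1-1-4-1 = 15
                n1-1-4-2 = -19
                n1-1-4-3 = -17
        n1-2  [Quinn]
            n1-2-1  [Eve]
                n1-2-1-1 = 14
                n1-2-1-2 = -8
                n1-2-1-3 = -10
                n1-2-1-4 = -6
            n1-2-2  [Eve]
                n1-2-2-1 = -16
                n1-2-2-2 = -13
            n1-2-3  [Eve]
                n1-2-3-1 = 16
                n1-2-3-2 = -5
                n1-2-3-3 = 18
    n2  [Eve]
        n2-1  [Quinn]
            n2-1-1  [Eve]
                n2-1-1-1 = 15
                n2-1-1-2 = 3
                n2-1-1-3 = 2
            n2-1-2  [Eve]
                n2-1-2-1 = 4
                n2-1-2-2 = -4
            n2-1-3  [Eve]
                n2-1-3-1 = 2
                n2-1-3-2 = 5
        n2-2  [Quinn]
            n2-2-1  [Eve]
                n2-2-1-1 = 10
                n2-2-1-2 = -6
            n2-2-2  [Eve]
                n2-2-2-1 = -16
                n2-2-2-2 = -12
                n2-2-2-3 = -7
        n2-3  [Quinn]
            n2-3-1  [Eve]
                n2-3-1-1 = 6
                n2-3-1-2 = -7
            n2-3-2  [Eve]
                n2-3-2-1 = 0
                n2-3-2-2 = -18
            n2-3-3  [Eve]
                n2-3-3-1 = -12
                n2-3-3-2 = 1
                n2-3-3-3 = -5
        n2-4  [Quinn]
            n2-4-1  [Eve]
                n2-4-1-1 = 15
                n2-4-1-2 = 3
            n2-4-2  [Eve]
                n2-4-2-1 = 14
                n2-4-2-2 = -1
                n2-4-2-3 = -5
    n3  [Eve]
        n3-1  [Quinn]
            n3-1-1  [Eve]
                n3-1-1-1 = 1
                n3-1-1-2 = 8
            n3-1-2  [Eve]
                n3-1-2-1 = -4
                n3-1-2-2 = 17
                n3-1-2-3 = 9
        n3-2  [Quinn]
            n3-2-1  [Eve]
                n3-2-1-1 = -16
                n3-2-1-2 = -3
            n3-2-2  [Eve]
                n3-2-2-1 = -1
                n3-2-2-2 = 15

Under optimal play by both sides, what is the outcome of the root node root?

n1-1-1 (Eve): max(11, 0, 3) = 11
n1-1-2 (Eve): max(-12, 19, 1) = 19
n1-1-3 (Eve): max(3, -9) = 3
n1-1-4 (Eve): max(15, -19, -17) = 15
n1-1 (Quinn): min(11, 19, 3, 15) = 3
n1-2-1 (Eve): max(14, -8, -10, -6) = 14
n1-2-2 (Eve): max(-16, -13) = -13
n1-2-3 (Eve): max(16, -5, 18) = 18
n1-2 (Quinn): min(14, -13, 18) = -13
n1 (Eve): max(3, -13) = 3
n2-1-1 (Eve): max(15, 3, 2) = 15
n2-1-2 (Eve): max(4, -4) = 4
n2-1-3 (Eve): max(2, 5) = 5
n2-1 (Quinn): min(15, 4, 5) = 4
n2-2-1 (Eve): max(10, -6) = 10
n2-2-2 (Eve): max(-16, -12, -7) = -7
n2-2 (Quinn): min(10, -7) = -7
n2-3-1 (Eve): max(6, -7) = 6
n2-3-2 (Eve): max(0, -18) = 0
n2-3-3 (Eve): max(-12, 1, -5) = 1
n2-3 (Quinn): min(6, 0, 1) = 0
n2-4-1 (Eve): max(15, 3) = 15
n2-4-2 (Eve): max(14, -1, -5) = 14
n2-4 (Quinn): min(15, 14) = 14
n2 (Eve): max(4, -7, 0, 14) = 14
n3-1-1 (Eve): max(1, 8) = 8
n3-1-2 (Eve): max(-4, 17, 9) = 17
n3-1 (Quinn): min(8, 17) = 8
n3-2-1 (Eve): max(-16, -3) = -3
n3-2-2 (Eve): max(-1, 15) = 15
n3-2 (Quinn): min(-3, 15) = -3
n3 (Eve): max(8, -3) = 8
root (Quinn): min(3, 14, 8) = 3

3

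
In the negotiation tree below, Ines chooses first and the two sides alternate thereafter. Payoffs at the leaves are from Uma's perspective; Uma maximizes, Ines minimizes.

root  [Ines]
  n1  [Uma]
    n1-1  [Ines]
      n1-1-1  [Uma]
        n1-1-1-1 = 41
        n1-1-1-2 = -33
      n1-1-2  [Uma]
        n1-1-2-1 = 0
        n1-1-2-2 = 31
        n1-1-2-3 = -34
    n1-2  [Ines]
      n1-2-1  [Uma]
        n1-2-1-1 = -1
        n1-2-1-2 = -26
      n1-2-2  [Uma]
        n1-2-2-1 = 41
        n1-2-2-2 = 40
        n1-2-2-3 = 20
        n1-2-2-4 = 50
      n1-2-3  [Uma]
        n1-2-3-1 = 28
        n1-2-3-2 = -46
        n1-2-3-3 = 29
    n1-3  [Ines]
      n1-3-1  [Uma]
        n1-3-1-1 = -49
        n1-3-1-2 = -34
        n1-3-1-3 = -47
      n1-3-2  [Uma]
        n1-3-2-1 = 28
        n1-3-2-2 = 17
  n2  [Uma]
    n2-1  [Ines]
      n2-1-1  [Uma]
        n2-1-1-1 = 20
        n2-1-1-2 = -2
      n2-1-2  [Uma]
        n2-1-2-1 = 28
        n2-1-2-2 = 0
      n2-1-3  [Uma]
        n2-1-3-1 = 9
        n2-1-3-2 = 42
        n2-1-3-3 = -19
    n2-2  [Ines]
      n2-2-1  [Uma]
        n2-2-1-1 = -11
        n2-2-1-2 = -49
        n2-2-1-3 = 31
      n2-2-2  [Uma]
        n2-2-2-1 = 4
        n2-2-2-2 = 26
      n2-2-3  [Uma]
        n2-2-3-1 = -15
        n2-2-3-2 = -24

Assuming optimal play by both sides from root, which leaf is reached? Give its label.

n1-1-1 (Uma): max(41, -33) = 41
n1-1-2 (Uma): max(0, 31, -34) = 31
n1-1 (Ines): min(41, 31) = 31
n1-2-1 (Uma): max(-1, -26) = -1
n1-2-2 (Uma): max(41, 40, 20, 50) = 50
n1-2-3 (Uma): max(28, -46, 29) = 29
n1-2 (Ines): min(-1, 50, 29) = -1
n1-3-1 (Uma): max(-49, -34, -47) = -34
n1-3-2 (Uma): max(28, 17) = 28
n1-3 (Ines): min(-34, 28) = -34
n1 (Uma): max(31, -1, -34) = 31
n2-1-1 (Uma): max(20, -2) = 20
n2-1-2 (Uma): max(28, 0) = 28
n2-1-3 (Uma): max(9, 42, -19) = 42
n2-1 (Ines): min(20, 28, 42) = 20
n2-2-1 (Uma): max(-11, -49, 31) = 31
n2-2-2 (Uma): max(4, 26) = 26
n2-2-3 (Uma): max(-15, -24) = -15
n2-2 (Ines): min(31, 26, -15) = -15
n2 (Uma): max(20, -15) = 20
root (Ines): min(31, 20) = 20
At root, Ines picks n2 (lowest: 20).
At n2, Uma picks n2-1 (highest: 20).
At n2-1, Ines picks n2-1-1 (lowest: 20).
At n2-1-1, Uma picks n2-1-1-1 (highest: 20).
Terminal value 20.

n2-1-1-1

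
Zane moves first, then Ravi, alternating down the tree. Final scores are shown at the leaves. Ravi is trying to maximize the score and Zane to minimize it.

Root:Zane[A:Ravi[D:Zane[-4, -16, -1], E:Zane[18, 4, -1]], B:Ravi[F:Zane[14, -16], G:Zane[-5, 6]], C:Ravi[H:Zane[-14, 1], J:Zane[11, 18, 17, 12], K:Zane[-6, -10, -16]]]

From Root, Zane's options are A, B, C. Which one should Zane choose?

D (Zane): min(-4, -16, -1) = -16
E (Zane): min(18, 4, -1) = -1
A (Ravi): max(-16, -1) = -1
F (Zane): min(14, -16) = -16
G (Zane): min(-5, 6) = -5
B (Ravi): max(-16, -5) = -5
H (Zane): min(-14, 1) = -14
J (Zane): min(11, 18, 17, 12) = 11
K (Zane): min(-6, -10, -16) = -16
C (Ravi): max(-14, 11, -16) = 11
Root (Zane): min(-1, -5, 11) = -5
Zane at Root wants the lowest of {A=-1, B=-5, C=11}, so chooses B.

B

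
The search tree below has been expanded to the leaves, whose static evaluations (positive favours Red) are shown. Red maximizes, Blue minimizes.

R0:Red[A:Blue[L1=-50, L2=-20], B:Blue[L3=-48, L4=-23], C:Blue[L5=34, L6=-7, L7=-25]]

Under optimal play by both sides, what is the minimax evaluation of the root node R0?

A (Blue): min(-50, -20) = -50
B (Blue): min(-48, -23) = -48
C (Blue): min(34, -7, -25) = -25
R0 (Red): max(-50, -48, -25) = -25

-25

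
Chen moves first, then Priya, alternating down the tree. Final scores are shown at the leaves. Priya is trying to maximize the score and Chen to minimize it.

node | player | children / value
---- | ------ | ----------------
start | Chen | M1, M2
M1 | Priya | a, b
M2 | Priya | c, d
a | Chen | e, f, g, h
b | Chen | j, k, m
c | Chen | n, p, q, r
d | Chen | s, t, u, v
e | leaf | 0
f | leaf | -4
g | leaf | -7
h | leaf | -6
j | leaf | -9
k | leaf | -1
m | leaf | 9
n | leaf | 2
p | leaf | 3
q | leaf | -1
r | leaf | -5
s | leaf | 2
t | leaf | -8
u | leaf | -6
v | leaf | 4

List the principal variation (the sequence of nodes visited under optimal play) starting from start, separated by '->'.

a (Chen): min(0, -4, -7, -6) = -7
b (Chen): min(-9, -1, 9) = -9
M1 (Priya): max(-7, -9) = -7
c (Chen): min(2, 3, -1, -5) = -5
d (Chen): min(2, -8, -6, 4) = -8
M2 (Priya): max(-5, -8) = -5
start (Chen): min(-7, -5) = -7
At start, Chen picks M1 (lowest: -7).
At M1, Priya picks a (highest: -7).
At a, Chen picks g (lowest: -7).
Terminal value -7.

start -> M1 -> a -> g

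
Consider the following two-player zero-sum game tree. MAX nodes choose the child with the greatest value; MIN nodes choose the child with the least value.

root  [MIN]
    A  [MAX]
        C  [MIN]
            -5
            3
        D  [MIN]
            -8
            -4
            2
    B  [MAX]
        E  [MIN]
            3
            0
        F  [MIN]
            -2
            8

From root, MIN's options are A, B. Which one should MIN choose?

C (MIN): min(-5, 3) = -5
D (MIN): min(-8, -4, 2) = -8
A (MAX): max(-5, -8) = -5
E (MIN): min(3, 0) = 0
F (MIN): min(-2, 8) = -2
B (MAX): max(0, -2) = 0
root (MIN): min(-5, 0) = -5
MIN at root wants the lowest of {A=-5, B=0}, so chooses A.

A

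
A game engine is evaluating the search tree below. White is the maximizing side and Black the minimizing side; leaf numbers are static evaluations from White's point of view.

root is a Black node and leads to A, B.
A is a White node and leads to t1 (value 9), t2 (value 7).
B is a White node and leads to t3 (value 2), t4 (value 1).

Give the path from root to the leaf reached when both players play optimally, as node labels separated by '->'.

root -> B -> t3

A (White): max(9, 7) = 9
B (White): max(2, 1) = 2
root (Black): min(9, 2) = 2
At root, Black picks B (lowest: 2).
At B, White picks t3 (highest: 2).
Terminal value 2.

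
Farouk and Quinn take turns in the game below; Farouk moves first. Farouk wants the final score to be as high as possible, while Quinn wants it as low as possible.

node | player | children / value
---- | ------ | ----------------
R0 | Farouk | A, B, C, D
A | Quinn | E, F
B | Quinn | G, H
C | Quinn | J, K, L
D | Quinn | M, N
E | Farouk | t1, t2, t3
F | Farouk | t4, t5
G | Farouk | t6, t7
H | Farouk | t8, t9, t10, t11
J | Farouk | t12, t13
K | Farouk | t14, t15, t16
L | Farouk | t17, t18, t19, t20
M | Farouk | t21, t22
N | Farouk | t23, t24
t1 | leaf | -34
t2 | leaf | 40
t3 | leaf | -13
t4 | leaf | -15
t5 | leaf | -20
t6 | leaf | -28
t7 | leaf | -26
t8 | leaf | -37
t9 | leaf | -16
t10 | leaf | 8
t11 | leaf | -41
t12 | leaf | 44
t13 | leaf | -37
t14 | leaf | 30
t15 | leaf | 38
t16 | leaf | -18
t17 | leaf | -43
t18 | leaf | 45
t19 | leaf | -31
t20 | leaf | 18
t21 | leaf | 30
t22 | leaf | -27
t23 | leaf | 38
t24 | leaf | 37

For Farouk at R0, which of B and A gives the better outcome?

G (Farouk): max(-28, -26) = -26
H (Farouk): max(-37, -16, 8, -41) = 8
B (Quinn): min(-26, 8) = -26
E (Farouk): max(-34, 40, -13) = 40
F (Farouk): max(-15, -20) = -15
A (Quinn): min(40, -15) = -15
Farouk prefers the higher value; B=-26, A=-15. A is better since -15 > -26.

A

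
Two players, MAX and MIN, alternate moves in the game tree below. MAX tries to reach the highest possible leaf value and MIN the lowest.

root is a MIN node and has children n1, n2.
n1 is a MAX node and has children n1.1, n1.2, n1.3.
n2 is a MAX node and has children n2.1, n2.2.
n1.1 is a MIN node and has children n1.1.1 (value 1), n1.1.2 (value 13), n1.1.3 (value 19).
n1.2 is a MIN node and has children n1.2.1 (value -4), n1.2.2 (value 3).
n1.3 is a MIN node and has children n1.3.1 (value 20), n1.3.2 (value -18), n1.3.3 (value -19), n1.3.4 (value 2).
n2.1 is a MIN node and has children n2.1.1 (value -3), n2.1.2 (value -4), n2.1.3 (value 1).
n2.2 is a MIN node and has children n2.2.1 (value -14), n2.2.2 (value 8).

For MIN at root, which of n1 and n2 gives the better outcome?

n1.1 (MIN): min(1, 13, 19) = 1
n1.2 (MIN): min(-4, 3) = -4
n1.3 (MIN): min(20, -18, -19, 2) = -19
n1 (MAX): max(1, -4, -19) = 1
n2.1 (MIN): min(-3, -4, 1) = -4
n2.2 (MIN): min(-14, 8) = -14
n2 (MAX): max(-4, -14) = -4
MIN prefers the lower value; n1=1, n2=-4. n2 is better since -4 < 1.

n2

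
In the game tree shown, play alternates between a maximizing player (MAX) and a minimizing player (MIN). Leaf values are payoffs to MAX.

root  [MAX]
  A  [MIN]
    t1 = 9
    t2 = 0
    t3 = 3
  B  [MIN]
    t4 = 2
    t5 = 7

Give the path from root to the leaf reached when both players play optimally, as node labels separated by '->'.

root -> B -> t4

A (MIN): min(9, 0, 3) = 0
B (MIN): min(2, 7) = 2
root (MAX): max(0, 2) = 2
At root, MAX picks B (highest: 2).
At B, MIN picks t4 (lowest: 2).
Terminal value 2.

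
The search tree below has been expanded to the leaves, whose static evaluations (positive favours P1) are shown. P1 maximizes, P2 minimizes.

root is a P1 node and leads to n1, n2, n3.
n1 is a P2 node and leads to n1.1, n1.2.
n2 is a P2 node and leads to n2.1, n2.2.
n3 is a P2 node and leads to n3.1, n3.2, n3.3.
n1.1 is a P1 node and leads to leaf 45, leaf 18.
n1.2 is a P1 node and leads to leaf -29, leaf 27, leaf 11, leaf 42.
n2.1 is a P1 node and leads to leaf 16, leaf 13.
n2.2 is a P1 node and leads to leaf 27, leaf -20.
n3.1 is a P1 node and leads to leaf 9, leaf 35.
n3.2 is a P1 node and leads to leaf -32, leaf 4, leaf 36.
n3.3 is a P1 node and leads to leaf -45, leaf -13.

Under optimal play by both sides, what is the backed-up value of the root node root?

n1.1 (P1): max(45, 18) = 45
n1.2 (P1): max(-29, 27, 11, 42) = 42
n1 (P2): min(45, 42) = 42
n2.1 (P1): max(16, 13) = 16
n2.2 (P1): max(27, -20) = 27
n2 (P2): min(16, 27) = 16
n3.1 (P1): max(9, 35) = 35
n3.2 (P1): max(-32, 4, 36) = 36
n3.3 (P1): max(-45, -13) = -13
n3 (P2): min(35, 36, -13) = -13
root (P1): max(42, 16, -13) = 42

42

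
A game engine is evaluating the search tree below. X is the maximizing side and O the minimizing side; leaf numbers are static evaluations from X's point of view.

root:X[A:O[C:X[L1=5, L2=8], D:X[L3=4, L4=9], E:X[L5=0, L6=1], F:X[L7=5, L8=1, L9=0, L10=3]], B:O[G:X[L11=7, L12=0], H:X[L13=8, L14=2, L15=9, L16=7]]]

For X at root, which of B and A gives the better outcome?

B

G (X): max(7, 0) = 7
H (X): max(8, 2, 9, 7) = 9
B (O): min(7, 9) = 7
C (X): max(5, 8) = 8
D (X): max(4, 9) = 9
E (X): max(0, 1) = 1
F (X): max(5, 1, 0, 3) = 5
A (O): min(8, 9, 1, 5) = 1
X prefers the higher value; B=7, A=1. B is better since 7 > 1.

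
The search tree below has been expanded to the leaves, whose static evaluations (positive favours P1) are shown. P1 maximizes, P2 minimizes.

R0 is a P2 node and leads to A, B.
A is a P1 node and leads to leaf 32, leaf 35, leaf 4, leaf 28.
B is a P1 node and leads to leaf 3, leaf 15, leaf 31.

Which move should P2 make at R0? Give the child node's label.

A (P1): max(32, 35, 4, 28) = 35
B (P1): max(3, 15, 31) = 31
R0 (P2): min(35, 31) = 31
P2 at R0 wants the lowest of {A=35, B=31}, so chooses B.

B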